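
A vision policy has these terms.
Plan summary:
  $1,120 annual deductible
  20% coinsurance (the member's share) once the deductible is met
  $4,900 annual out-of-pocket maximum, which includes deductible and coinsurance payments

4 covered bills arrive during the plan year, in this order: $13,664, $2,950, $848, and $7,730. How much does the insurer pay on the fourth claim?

$7,218.40

Claim 1 — $13,664: $1,120 finishes the deductible; $12,544 goes to coinsurance; member's 20% is $2,508.80. Cost to member: $3,628.80. OOP to date $3,628.80. Plan pays $13,664 − $3,628.80 = $10,035.20.
Claim 2 — $2,950: deductible already satisfied, so member's share is 20% × $2,950 = $590. Member pays $590; OOP now $4,218.80. Insurer: $2,950 − $590 = $2,360.
Claim 3 — $848: 20% coinsurance on $848 = $169.60. Member owes $169.60 (running OOP $4,388.40). Insurer: $848 − $169.60 = $678.40.
Claim 4 — $7,730: deductible already satisfied, so member's share is 20% × $7,730 = $1,546. Adding that to $4,388.40 gives $5,934.40, past the $4,900 cap; member pays only $4,900 − $4,388.40 = $511.60. Plan pays $7,730 − $511.60 = $7,218.40.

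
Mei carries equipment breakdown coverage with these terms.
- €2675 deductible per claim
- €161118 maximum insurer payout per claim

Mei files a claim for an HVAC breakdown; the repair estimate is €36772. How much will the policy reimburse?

€34097

Subtract the deductible: €36772 − €2675 = €34097.
That's under the €161118 cap, so the insurer reimburses the full €34097.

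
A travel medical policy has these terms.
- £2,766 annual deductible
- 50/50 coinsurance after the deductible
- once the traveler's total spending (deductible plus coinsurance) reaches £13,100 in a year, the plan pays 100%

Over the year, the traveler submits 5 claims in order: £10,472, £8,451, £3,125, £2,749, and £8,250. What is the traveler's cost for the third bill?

Claim 1 — £10,472: £2,766 to deductible, leaving £7,706; 50% of £7,706 = £3,853. Traveler owes £6,619 (running OOP £6,619).
Claim 2 — £8,451: deductible already satisfied, so traveler's share is 50% × £8,451 = £4,225.50. Cost to traveler: £4,225.50. OOP to date £10,844.50.
Claim 3 — £3,125: deductible met; 50% of £3,125 = £1,562.50. Traveler owes £1,562.50 (running OOP £12,407).

£1,562.50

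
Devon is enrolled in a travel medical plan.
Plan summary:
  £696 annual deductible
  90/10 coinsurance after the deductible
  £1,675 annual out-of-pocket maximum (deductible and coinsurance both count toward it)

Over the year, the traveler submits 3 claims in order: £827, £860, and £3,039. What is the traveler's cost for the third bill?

£303.90

Claim 1 (£827): £696 finishes the deductible; £131 goes to coinsurance; traveler's 10% is £13.10. Cost to traveler: £709.10. OOP to date £709.10.
Claim 2 (£860): deductible met; 10% of £860 = £86. Traveler owes £86 (running OOP £795.10).
Claim 3 (£3,039): 10% coinsurance on £3,039 = £303.90. Traveler owes £303.90 (running OOP £1,099).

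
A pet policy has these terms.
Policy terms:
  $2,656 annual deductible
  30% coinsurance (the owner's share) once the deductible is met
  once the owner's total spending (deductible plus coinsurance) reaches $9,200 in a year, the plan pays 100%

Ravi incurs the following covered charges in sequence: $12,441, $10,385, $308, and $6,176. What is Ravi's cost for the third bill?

Bill 1, $12,441: $2,656 to deductible, leaving $9,785; owner's 30% is $2,935.50. Owner pays $5,591.50; OOP now $5,591.50.
Bill 2, $10,385: 30% coinsurance on $10,385 = $3,115.50. Owner owes $3,115.50 (running OOP $8,707).
Bill 3, $308: deductible already satisfied, so owner's share is 30% × $308 = $92.40. Cost to owner: $92.40. OOP to date $8,799.40.

$92.40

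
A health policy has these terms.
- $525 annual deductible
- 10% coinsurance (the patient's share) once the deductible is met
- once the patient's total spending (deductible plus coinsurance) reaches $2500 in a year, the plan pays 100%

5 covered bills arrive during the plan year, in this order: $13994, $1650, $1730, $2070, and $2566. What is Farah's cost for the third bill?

$173

Claim 1 — $13994: $525 finishes the deductible; $13469 goes to coinsurance; coinsurance $13469 × 10% = $1346.90. Patient owes $1871.90 (running OOP $1871.90).
Claim 2 — $1650: 10% coinsurance on $1650 = $165. Cost to patient: $165. OOP to date $2036.90.
Claim 3 — $1730: 10% coinsurance on $1730 = $173. Cost to patient: $173. OOP to date $2209.90.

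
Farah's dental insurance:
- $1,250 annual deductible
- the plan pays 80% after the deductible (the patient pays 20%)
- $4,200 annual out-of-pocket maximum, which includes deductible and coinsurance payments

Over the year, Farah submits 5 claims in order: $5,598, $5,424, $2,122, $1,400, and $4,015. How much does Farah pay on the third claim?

Claim 1 — $5,598: deductible takes $1,250, $4,348 remains; 20% of $4,348 = $869.60. Cost to patient: $2,119.60. OOP to date $2,119.60.
Claim 2 — $5,424: deductible met; 20% of $5,424 = $1,084.80. Cost to patient: $1,084.80. OOP to date $3,204.40.
Claim 3 — $2,122: 20% coinsurance on $2,122 = $424.40. Patient owes $424.40 (running OOP $3,628.80).

$424.40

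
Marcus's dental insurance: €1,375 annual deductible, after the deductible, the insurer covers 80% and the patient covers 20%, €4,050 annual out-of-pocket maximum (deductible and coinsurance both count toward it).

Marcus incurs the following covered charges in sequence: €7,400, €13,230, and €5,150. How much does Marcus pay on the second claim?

€1,470

Bill 1, €7,400: €1,375 finishes the deductible; €6,025 goes to coinsurance; patient's 20% is €1,205. Cost to patient: €2,580. OOP to date €2,580.
Bill 2, €13,230: 20% coinsurance on €13,230 = €2,646. That would push OOP to €5,226, over the €4,050 cap, so patient pays €4,050 − €2,580 = €1,470.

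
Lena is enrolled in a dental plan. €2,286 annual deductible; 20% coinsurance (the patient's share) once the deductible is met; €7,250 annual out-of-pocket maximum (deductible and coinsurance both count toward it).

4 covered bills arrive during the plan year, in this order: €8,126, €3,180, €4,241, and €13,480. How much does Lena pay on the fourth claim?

Claim 1 — €8,126: €2,286 to deductible, leaving €5,840; patient's 20% is €1,168. Patient owes €3,454 (running OOP €3,454).
Claim 2 — €3,180: deductible met; 20% of €3,180 = €636. Cost to patient: €636. OOP to date €4,090.
Claim 3 — €4,241: 20% coinsurance on €4,241 = €848.20. Patient owes €848.20 (running OOP €4,938.20).
Claim 4 — €13,480: deductible already satisfied, so patient's share is 20% × €13,480 = €2,696. OOP would hit €7,634.20 > €7,250, so the cap limits the patient to €7,250 − €4,938.20 = €2,311.80.

€2,311.80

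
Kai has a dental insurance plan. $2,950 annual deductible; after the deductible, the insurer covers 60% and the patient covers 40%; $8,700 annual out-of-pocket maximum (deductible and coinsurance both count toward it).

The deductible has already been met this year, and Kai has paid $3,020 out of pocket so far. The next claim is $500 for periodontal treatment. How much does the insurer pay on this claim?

The deductible is already satisfied, so the full bill goes to coinsurance.
Coinsurance: $500 × 40% = $200.
Year-to-date out-of-pocket becomes $3,020 + $200 = $3,220, still under the $8,700 maximum, so no cap applies.
Insurer pays the balance: $500 − $200 = $300.

$300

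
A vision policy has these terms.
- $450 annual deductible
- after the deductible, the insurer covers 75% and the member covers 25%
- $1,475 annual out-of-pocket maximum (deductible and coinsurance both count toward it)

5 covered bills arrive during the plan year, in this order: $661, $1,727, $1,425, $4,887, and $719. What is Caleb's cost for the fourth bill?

Bill 1, $661: deductible takes $450, $211 remains; coinsurance $211 × 25% = $52.75. Member owes $502.75 (running OOP $502.75).
Bill 2, $1,727: deductible met; 25% of $1,727 = $431.75. Cost to member: $431.75. OOP to date $934.50.
Bill 3, $1,425: deductible already satisfied, so member's share is 25% × $1,425 = $356.25. Cost to member: $356.25. OOP to date $1,290.75.
Bill 4, $4,887: deductible met; 25% of $4,887 = $1,221.75. That would push OOP to $2,512.50, over the $1,475 cap, so member pays $1,475 − $1,290.75 = $184.25.

$184.25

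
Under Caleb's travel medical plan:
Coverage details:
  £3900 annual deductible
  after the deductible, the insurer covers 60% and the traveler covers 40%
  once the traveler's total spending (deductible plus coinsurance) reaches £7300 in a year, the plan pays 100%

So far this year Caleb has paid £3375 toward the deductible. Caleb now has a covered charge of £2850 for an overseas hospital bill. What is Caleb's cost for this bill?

£1455

£3375 of the £3900 deductible is already met, leaving £525.
After the £525 deductible portion, £2850 − £525 = £2325 is subject to coinsurance.
40% of £2325 = £930 falls to the traveler.
Traveler responsibility before any cap: £525 + £930 = £1455.
Year-to-date out-of-pocket becomes £3375 + £1455 = £4830, still under the £7300 maximum, so no cap applies.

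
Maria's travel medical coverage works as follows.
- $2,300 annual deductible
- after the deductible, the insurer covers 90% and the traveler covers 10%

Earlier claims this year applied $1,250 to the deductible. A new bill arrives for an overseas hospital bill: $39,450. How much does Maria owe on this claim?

$4,890

Deductible still to meet: $2,300 − $1,250 = $1,050.
The remaining $38,400 (= $39,450 − $1,050) moves to coinsurance.
10% of $38,400 = $3,840 falls to the traveler.
That puts the traveler's cost at $1,050 + $3,840 = $4,890.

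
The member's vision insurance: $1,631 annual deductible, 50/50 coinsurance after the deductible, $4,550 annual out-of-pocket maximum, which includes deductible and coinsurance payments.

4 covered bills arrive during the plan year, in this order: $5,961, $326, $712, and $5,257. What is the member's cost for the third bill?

Claim 1 ($5,961): deductible takes $1,631, $4,330 remains; 50% of $4,330 = $2,165. Member owes $3,796 (running OOP $3,796).
Claim 2 ($326): deductible already satisfied, so member's share is 50% × $326 = $163. Member pays $163; OOP now $3,959.
Claim 3 ($712): deductible already satisfied, so member's share is 50% × $712 = $356. Cost to member: $356. OOP to date $4,315.

$356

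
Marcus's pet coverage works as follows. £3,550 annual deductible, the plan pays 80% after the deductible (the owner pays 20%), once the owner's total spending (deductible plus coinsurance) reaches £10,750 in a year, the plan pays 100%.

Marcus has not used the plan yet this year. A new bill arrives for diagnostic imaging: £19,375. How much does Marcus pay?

£6,715

The full £3,550 deductible is still open; £3,550 of this bill applies to it.
The remaining £15,825 (= £19,375 − £3,550) moves to coinsurance.
Owner's 20% share of £15,825 is £3,165.
Owner responsibility before any cap: £3,550 + £3,165 = £6,715.
Year-to-date out-of-pocket becomes £0 + £6,715 = £6,715, still under the £10,750 maximum, so no cap applies.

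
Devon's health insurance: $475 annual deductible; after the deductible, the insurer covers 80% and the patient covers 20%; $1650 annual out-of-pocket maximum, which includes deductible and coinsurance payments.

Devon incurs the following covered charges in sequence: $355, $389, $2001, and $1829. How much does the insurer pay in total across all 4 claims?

$3279.20

Claim 1 ($355): entire amount goes to the deductible. Patient pays $355; OOP now $355. Plan pays $355 − $355 = $0.
Claim 2 ($389): deductible takes $120, $269 remains; coinsurance $269 × 20% = $53.80. Cost to patient: $173.80. OOP to date $528.80. Plan pays $389 − $173.80 = $215.20.
Claim 3 ($2001): deductible already satisfied, so patient's share is 20% × $2001 = $400.20. Cost to patient: $400.20. OOP to date $929. Insurer: $2001 − $400.20 = $1600.80.
Claim 4 ($1829): deductible met; 20% of $1829 = $365.80. Patient pays $365.80; OOP now $1294.80. Plan pays $1829 − $365.80 = $1463.20.
Insurer total = bills − patient's total = $4574 − $1294.80 = $3279.20.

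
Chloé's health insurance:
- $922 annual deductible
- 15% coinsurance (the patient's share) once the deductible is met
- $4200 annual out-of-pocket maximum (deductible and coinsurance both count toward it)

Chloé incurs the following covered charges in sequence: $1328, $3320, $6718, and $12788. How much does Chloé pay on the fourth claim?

$1711.40

Claim 1 ($1328): $922 finishes the deductible; $406 goes to coinsurance; coinsurance $406 × 15% = $60.90. Cost to patient: $982.90. OOP to date $982.90.
Claim 2 ($3320): 15% coinsurance on $3320 = $498. Patient owes $498 (running OOP $1480.90).
Claim 3 ($6718): deductible already satisfied, so patient's share is 15% × $6718 = $1007.70. Patient pays $1007.70; OOP now $2488.60.
Claim 4 ($12788): deductible met; 15% of $12788 = $1918.20. Adding that to $2488.60 gives $4406.80, past the $4200 cap; patient pays only $4200 − $2488.60 = $1711.40.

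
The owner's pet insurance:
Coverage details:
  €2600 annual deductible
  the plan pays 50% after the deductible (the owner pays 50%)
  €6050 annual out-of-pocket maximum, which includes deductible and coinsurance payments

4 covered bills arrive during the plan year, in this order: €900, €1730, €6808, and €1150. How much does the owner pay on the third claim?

€3404

Claim 1 — €900: fully absorbed by the deductible. Owner owes €900 (running OOP €900).
Claim 2 — €1730: €1700 to deductible, leaving €30; 50% of €30 = €15. Owner owes €1715 (running OOP €2615).
Claim 3 — €6808: deductible already satisfied, so owner's share is 50% × €6808 = €3404. Cost to owner: €3404. OOP to date €6019.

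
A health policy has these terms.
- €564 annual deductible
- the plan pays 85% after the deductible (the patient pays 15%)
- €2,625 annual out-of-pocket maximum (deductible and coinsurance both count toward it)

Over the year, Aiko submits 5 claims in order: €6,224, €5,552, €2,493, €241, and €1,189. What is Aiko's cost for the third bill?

Claim 1 — €6,224: €564 to deductible, leaving €5,660; coinsurance €5,660 × 15% = €849. Patient owes €1,413 (running OOP €1,413).
Claim 2 — €5,552: 15% coinsurance on €5,552 = €832.80. Cost to patient: €832.80. OOP to date €2,245.80.
Claim 3 — €2,493: 15% coinsurance on €2,493 = €373.95. Patient pays €373.95; OOP now €2,619.75.

€373.95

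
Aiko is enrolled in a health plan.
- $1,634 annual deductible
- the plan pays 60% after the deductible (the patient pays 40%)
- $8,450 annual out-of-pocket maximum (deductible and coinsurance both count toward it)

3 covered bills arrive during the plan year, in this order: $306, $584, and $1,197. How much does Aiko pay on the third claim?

$925.20

#1 ($306): fully absorbed by the deductible. Cost to patient: $306. OOP to date $306.
#2 ($584): entire amount goes to the deductible. Cost to patient: $584. OOP to date $890.
#3 ($1,197): deductible takes $744, $453 remains; patient's 40% is $181.20. Patient owes $925.20 (running OOP $1,815.20).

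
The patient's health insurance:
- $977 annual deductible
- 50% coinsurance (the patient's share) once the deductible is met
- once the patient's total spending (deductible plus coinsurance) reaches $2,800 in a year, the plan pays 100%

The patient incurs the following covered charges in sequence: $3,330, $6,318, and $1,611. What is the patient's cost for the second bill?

Bill 1, $3,330: deductible takes $977, $2,353 remains; coinsurance $2,353 × 50% = $1,176.50. Patient owes $2,153.50 (running OOP $2,153.50).
Bill 2, $6,318: 50% coinsurance on $6,318 = $3,159. Adding that to $2,153.50 gives $5,312.50, past the $2,800 cap; patient pays only $2,800 − $2,153.50 = $646.50.

$646.50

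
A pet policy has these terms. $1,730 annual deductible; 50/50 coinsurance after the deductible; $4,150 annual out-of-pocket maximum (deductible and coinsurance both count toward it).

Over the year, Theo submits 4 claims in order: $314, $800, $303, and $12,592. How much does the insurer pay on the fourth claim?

#1 ($314): all of it applies to the deductible. Owner pays $314; OOP now $314. Insurer: $314 − $314 = $0.
#2 ($800): fully absorbed by the deductible. Cost to owner: $800. OOP to date $1,114. Insurer: $800 − $800 = $0.
#3 ($303): fully absorbed by the deductible. Owner owes $303 (running OOP $1,417). Plan pays $303 − $303 = $0.
#4 ($12,592): deductible takes $313, $12,279 remains; owner's 50% is $6,139.50. Claim cost before the cap: $313 + $6,139.50 = $6,452.50. That would push OOP to $7,869.50, over the $4,150 cap, so owner pays $4,150 − $1,417 = $2,733. Insurer: $12,592 − $2,733 = $9,859.

$9,859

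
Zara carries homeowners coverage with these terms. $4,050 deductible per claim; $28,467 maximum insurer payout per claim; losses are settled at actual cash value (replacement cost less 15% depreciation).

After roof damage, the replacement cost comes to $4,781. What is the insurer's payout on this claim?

$13.85

At 15% depreciation, ACV = $4,781 − $717.15 = $4,063.85.
Subtract the deductible: $4,063.85 − $4,050 = $13.85.
That's under the $28,467 cap, so the insurer reimburses the full $13.85.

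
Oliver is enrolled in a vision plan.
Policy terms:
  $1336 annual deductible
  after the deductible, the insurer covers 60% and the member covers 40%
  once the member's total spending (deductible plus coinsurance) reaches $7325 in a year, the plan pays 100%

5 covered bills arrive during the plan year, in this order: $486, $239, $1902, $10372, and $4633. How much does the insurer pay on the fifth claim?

#1 ($486): entire amount goes to the deductible. Member pays $486; OOP now $486. Plan pays $486 − $486 = $0.
#2 ($239): fully absorbed by the deductible. Member owes $239 (running OOP $725). Plan pays $239 − $239 = $0.
#3 ($1902): $611 finishes the deductible; $1291 goes to coinsurance; member's 40% is $516.40. Member pays $1127.40; OOP now $1852.40. Insurer: $1902 − $1127.40 = $774.60.
#4 ($10372): 40% coinsurance on $10372 = $4148.80. Cost to member: $4148.80. OOP to date $6001.20. Insurer: $10372 − $4148.80 = $6223.20.
#5 ($4633): 40% coinsurance on $4633 = $1853.20. Adding that to $6001.20 gives $7854.40, past the $7325 cap; member pays only $7325 − $6001.20 = $1323.80. Insurer: $4633 − $1323.80 = $3309.20.

$3309.20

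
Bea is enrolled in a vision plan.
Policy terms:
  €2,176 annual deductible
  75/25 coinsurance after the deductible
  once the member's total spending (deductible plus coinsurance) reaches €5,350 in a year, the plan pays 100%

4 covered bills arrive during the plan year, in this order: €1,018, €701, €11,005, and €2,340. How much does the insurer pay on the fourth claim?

Claim 1 (€1,018): fully absorbed by the deductible. Cost to member: €1,018. OOP to date €1,018. Insurer: €1,018 − €1,018 = €0.
Claim 2 (€701): all of it applies to the deductible. Member pays €701; OOP now €1,719. Plan pays €701 − €701 = €0.
Claim 3 (€11,005): deductible takes €457, €10,548 remains; member's 25% is €2,637. Member owes €3,094 (running OOP €4,813). Plan pays €11,005 − €3,094 = €7,911.
Claim 4 (€2,340): 25% coinsurance on €2,340 = €585. That would push OOP to €5,398, over the €5,350 cap, so member pays €5,350 − €4,813 = €537. Plan pays €2,340 − €537 = €1,803.

€1,803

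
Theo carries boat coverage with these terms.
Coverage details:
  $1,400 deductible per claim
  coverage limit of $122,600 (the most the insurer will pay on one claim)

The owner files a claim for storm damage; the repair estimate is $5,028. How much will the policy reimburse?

$3,628

Subtract the deductible: $5,028 − $1,400 = $3,628.
$3,628 ≤ $122,600, so the limit doesn't bind; insurer pays $3,628.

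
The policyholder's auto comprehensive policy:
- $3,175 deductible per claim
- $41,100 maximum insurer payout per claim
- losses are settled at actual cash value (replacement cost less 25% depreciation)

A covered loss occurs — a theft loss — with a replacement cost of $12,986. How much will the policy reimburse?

Depreciate 25%: the covered value is $12,986 × 0.75 = $9,739.50.
Less the $3,175 deductible: $9,739.50 − $3,175 = $6,564.50.
$6,564.50 ≤ $41,100, so the limit doesn't bind; insurer pays $6,564.50.

$6,564.50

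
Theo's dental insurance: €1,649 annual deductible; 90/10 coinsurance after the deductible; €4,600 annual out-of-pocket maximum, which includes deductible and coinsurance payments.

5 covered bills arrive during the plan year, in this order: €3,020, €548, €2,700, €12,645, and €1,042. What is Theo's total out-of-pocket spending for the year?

#1 (€3,020): €1,649 to deductible, leaving €1,371; patient's 10% is €137.10. Cost to patient: €1,786.10. OOP to date €1,786.10.
#2 (€548): deductible already satisfied, so patient's share is 10% × €548 = €54.80. Cost to patient: €54.80. OOP to date €1,840.90.
#3 (€2,700): deductible already satisfied, so patient's share is 10% × €2,700 = €270. Patient owes €270 (running OOP €2,110.90).
#4 (€12,645): deductible met; 10% of €12,645 = €1,264.50. Patient owes €1,264.50 (running OOP €3,375.40).
#5 (€1,042): 10% coinsurance on €1,042 = €104.20. Cost to patient: €104.20. OOP to date €3,479.60.
Summing the patient's payments: €1,786.10 + €54.80 + €270 + €1,264.50 + €104.20 = €3,479.60.

€3,479.60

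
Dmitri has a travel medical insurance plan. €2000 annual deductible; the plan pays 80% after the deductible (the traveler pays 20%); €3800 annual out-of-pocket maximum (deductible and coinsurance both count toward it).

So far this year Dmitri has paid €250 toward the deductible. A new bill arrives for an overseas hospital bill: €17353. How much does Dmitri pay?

€3550

Deductible still to meet: €2000 − €250 = €1750.
That leaves €17353 − €1750 = €15603 for coinsurance.
Traveler's 20% share of €15603 is €3120.60.
So the traveler owes €1750 + €3120.60 = €4870.60 before any cap.
Year-to-date out-of-pocket would reach €250 + €4870.60 = €5120.60, above the €3800 maximum, so the traveler pays only €3800 − €250 = €3550.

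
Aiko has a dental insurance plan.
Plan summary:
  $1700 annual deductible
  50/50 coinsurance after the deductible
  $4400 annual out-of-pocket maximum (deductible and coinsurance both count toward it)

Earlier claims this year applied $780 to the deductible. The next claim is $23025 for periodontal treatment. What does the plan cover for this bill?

Remaining deductible: $1700 − $780 = $920.
That leaves $23025 − $920 = $22105 for coinsurance.
Coinsurance: $22105 × 50% = $11052.50.
That puts the patient's cost at $920 + $11052.50 = $11972.50 before any cap.
Year-to-date out-of-pocket would reach $780 + $11972.50 = $12752.50, above the $4400 maximum, so the patient pays only $4400 − $780 = $3620.
The plan picks up $23025 − $3620 = $19405.

$19405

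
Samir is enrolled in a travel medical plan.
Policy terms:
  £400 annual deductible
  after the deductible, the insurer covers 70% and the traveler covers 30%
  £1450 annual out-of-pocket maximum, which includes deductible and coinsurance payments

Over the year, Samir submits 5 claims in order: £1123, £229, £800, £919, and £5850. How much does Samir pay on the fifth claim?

£248.70

Claim 1 — £1123: deductible takes £400, £723 remains; 30% of £723 = £216.90. Traveler pays £616.90; OOP now £616.90.
Claim 2 — £229: deductible already satisfied, so traveler's share is 30% × £229 = £68.70. Traveler owes £68.70 (running OOP £685.60).
Claim 3 — £800: deductible already satisfied, so traveler's share is 30% × £800 = £240. Traveler owes £240 (running OOP £925.60).
Claim 4 — £919: 30% coinsurance on £919 = £275.70. Traveler pays £275.70; OOP now £1201.30.
Claim 5 — £5850: 30% coinsurance on £5850 = £1755. Adding that to £1201.30 gives £2956.30, past the £1450 cap; traveler pays only £1450 − £1201.30 = £248.70.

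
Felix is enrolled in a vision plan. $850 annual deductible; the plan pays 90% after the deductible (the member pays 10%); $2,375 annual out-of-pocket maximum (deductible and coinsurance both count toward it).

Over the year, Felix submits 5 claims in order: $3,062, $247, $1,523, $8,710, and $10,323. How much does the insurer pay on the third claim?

$1,370.70

Claim 1 ($3,062): $850 to deductible, leaving $2,212; member's 10% is $221.20. Member owes $1,071.20 (running OOP $1,071.20). Plan pays $3,062 − $1,071.20 = $1,990.80.
Claim 2 ($247): deductible already satisfied, so member's share is 10% × $247 = $24.70. Member pays $24.70; OOP now $1,095.90. Plan pays $247 − $24.70 = $222.30.
Claim 3 ($1,523): 10% coinsurance on $1,523 = $152.30. Member owes $152.30 (running OOP $1,248.20). Plan pays $1,523 − $152.30 = $1,370.70.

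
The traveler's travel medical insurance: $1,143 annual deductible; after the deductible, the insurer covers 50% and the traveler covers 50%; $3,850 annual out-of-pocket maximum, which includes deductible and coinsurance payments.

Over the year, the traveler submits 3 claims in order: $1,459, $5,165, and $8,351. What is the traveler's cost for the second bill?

$2,549

Bill 1, $1,459: $1,143 finishes the deductible; $316 goes to coinsurance; traveler's 50% is $158. Traveler owes $1,301 (running OOP $1,301).
Bill 2, $5,165: deductible already satisfied, so traveler's share is 50% × $5,165 = $2,582.50. That would push OOP to $3,883.50, over the $3,850 cap, so traveler pays $3,850 − $1,301 = $2,549.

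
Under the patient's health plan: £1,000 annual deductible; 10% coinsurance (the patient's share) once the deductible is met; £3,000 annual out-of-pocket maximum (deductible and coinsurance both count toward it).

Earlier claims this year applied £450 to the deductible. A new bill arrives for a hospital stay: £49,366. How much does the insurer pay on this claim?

£450 of the £1,000 deductible is already met, leaving £550.
That leaves £49,366 − £550 = £48,816 for coinsurance.
10% of £48,816 = £4,881.60 falls to the patient.
So the patient owes £550 + £4,881.60 = £5,431.60 before any cap.
Adding £5,431.60 to the £450 already spent would give £5,881.60, which exceeds the £3,000 cap; the patient pays just £3,000 − £450 = £2,550.
Insurer pays the balance: £49,366 − £2,550 = £46,816.

£46,816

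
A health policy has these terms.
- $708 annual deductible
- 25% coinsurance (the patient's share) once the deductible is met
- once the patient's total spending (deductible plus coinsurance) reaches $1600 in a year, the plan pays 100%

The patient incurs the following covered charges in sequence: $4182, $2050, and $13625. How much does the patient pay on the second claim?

Bill 1, $4182: $708 finishes the deductible; $3474 goes to coinsurance; patient's 25% is $868.50. Patient pays $1576.50; OOP now $1576.50.
Bill 2, $2050: deductible already satisfied, so patient's share is 25% × $2050 = $512.50. Adding that to $1576.50 gives $2089, past the $1600 cap; patient pays only $1600 − $1576.50 = $23.50.

$23.50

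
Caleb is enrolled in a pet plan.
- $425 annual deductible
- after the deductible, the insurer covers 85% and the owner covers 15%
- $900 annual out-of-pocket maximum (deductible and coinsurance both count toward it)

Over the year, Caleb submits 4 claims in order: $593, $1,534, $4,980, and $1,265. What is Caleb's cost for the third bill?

Bill 1, $593: $425 to deductible, leaving $168; owner's 15% is $25.20. Owner owes $450.20 (running OOP $450.20).
Bill 2, $1,534: deductible met; 15% of $1,534 = $230.10. Cost to owner: $230.10. OOP to date $680.30.
Bill 3, $4,980: deductible already satisfied, so owner's share is 15% × $4,980 = $747. That would push OOP to $1,427.30, over the $900 cap, so owner pays $900 − $680.30 = $219.70.

$219.70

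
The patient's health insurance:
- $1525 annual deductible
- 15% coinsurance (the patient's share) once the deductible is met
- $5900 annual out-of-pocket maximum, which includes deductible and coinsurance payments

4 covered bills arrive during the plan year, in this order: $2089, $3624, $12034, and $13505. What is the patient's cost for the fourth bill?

$1941.70

Bill 1, $2089: $1525 finishes the deductible; $564 goes to coinsurance; 15% of $564 = $84.60. Cost to patient: $1609.60. OOP to date $1609.60.
Bill 2, $3624: deductible met; 15% of $3624 = $543.60. Patient owes $543.60 (running OOP $2153.20).
Bill 3, $12034: deductible already satisfied, so patient's share is 15% × $12034 = $1805.10. Patient pays $1805.10; OOP now $3958.30.
Bill 4, $13505: deductible already satisfied, so patient's share is 15% × $13505 = $2025.75. Adding that to $3958.30 gives $5984.05, past the $5900 cap; patient pays only $5900 − $3958.30 = $1941.70.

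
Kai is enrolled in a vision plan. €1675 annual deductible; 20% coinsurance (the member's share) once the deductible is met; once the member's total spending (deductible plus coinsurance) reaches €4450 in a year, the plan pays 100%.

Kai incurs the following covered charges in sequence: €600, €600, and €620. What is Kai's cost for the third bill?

#1 (€600): all of it applies to the deductible. Member pays €600; OOP now €600.
#2 (€600): fully absorbed by the deductible. Member pays €600; OOP now €1200.
#3 (€620): €475 to deductible, leaving €145; coinsurance €145 × 20% = €29. Member pays €504; OOP now €1704.

€504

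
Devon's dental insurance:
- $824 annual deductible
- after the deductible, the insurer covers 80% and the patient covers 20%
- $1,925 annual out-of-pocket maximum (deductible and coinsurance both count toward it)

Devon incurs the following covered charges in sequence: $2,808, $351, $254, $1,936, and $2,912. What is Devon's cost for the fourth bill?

$387.20

Claim 1 — $2,808: deductible takes $824, $1,984 remains; 20% of $1,984 = $396.80. Patient owes $1,220.80 (running OOP $1,220.80).
Claim 2 — $351: deductible already satisfied, so patient's share is 20% × $351 = $70.20. Patient owes $70.20 (running OOP $1,291).
Claim 3 — $254: deductible already satisfied, so patient's share is 20% × $254 = $50.80. Patient owes $50.80 (running OOP $1,341.80).
Claim 4 — $1,936: 20% coinsurance on $1,936 = $387.20. Cost to patient: $387.20. OOP to date $1,729.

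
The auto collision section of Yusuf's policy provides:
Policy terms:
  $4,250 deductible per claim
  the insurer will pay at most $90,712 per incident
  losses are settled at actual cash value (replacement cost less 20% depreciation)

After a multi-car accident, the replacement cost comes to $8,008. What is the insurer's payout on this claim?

Actual cash value after 20% depreciation: $8,008 × 80% = $6,406.40.
Subtract the deductible: $6,406.40 − $4,250 = $2,156.40.
That's under the $90,712 cap, so the insurer reimburses the full $2,156.40.

$2,156.40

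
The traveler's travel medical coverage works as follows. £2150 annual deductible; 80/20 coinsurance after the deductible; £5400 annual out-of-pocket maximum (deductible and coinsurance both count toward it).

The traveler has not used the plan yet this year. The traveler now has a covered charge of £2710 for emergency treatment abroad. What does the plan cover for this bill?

The full £2150 deductible is still open; £2150 of this bill applies to it.
The remaining £560 (= £2710 − £2150) moves to coinsurance.
Coinsurance: £560 × 20% = £112.
That puts the traveler's cost at £2150 + £112 = £2262 before any cap.
Cumulative spending £0 + £2262 = £2262 stays under the £5400 maximum.
Insurer pays the balance: £2710 − £2262 = £448.

£448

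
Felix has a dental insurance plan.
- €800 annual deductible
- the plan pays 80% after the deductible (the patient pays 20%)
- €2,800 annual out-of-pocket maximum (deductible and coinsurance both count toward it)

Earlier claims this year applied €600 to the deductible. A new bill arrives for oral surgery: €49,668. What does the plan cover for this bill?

Remaining deductible: €800 − €600 = €200.
That leaves €49,668 − €200 = €49,468 for coinsurance.
20% of €49,468 = €9,893.60 falls to the patient.
That puts the patient's cost at €200 + €9,893.60 = €10,093.60 before any cap.
Adding €10,093.60 to the €600 already spent would give €10,693.60, which exceeds the €2,800 cap; the patient pays just €2,800 − €600 = €2,200.
The insurer covers the remainder: €49,668 − €2,200 = €47,468.

€47,468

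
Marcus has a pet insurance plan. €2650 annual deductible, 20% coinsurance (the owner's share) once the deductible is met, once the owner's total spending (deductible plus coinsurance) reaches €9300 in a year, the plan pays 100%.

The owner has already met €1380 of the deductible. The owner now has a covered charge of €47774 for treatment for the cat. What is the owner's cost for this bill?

€7920

€1380 of the €2650 deductible is already met, leaving €1270.
That leaves €47774 − €1270 = €46504 for coinsurance.
20% of €46504 = €9300.80 falls to the owner.
So the owner owes €1270 + €9300.80 = €10570.80 before any cap.
That would bring total out-of-pocket to €11950.80, past the €9300 cap. The owner is capped at €9300 − €1380 = €7920 on this claim.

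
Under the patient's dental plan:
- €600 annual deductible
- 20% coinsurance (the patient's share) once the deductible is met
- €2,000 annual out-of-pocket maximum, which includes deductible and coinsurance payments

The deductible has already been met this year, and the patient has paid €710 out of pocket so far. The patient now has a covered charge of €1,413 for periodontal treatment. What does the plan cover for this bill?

With the deductible met, the entire €1,413 is subject to coinsurance.
Coinsurance: €1,413 × 20% = €282.60.
Year-to-date out-of-pocket becomes €710 + €282.60 = €992.60, still under the €2,000 maximum, so no cap applies.
The insurer covers the remainder: €1,413 − €282.60 = €1,130.40.

€1,130.40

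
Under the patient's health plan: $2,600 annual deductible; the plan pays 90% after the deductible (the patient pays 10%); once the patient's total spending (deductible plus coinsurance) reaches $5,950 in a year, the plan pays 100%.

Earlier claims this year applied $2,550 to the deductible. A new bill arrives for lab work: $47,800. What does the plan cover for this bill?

Remaining deductible: $2,600 − $2,550 = $50.
The remaining $47,750 (= $47,800 − $50) moves to coinsurance.
Coinsurance: $47,750 × 10% = $4,775.
Patient responsibility before any cap: $50 + $4,775 = $4,825.
Year-to-date out-of-pocket would reach $2,550 + $4,825 = $7,375, above the $5,950 maximum, so the patient pays only $5,950 − $2,550 = $3,400.
Insurer pays the balance: $47,800 − $3,400 = $44,400.

$44,400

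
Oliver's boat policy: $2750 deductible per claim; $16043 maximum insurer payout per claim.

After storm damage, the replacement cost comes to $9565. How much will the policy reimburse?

Subtract the deductible: $9565 − $2750 = $6815.
That's under the $16043 cap, so the insurer reimburses the full $6815.

$6815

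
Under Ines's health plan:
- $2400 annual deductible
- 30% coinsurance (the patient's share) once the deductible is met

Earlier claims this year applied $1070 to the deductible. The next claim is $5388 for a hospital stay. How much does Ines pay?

$2547.40

Remaining deductible: $2400 − $1070 = $1330.
That leaves $5388 − $1330 = $4058 for coinsurance.
30% of $4058 = $1217.40 falls to the patient.
Patient responsibility: $1330 + $1217.40 = $2547.40.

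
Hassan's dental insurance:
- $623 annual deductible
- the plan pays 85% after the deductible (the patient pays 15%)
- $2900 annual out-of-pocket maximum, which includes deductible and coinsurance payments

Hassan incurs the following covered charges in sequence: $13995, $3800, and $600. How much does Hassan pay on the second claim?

$271.20

Claim 1 ($13995): deductible takes $623, $13372 remains; patient's 15% is $2005.80. Cost to patient: $2628.80. OOP to date $2628.80.
Claim 2 ($3800): 15% coinsurance on $3800 = $570. Adding that to $2628.80 gives $3198.80, past the $2900 cap; patient pays only $2900 − $2628.80 = $271.20.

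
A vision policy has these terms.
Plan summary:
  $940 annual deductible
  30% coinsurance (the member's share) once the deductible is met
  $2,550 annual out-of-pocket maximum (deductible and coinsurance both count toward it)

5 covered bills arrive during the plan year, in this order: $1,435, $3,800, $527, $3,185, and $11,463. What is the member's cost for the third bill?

$158.10

Claim 1 ($1,435): deductible takes $940, $495 remains; member's 30% is $148.50. Cost to member: $1,088.50. OOP to date $1,088.50.
Claim 2 ($3,800): 30% coinsurance on $3,800 = $1,140. Member owes $1,140 (running OOP $2,228.50).
Claim 3 ($527): deductible met; 30% of $527 = $158.10. Member pays $158.10; OOP now $2,386.60.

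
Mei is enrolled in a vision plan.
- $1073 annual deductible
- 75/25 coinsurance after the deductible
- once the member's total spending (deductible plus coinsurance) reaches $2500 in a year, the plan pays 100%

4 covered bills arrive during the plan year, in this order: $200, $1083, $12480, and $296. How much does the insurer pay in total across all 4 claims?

#1 ($200): entire amount goes to the deductible. Member pays $200; OOP now $200. Plan pays $200 − $200 = $0.
#2 ($1083): $873 to deductible, leaving $210; 25% of $210 = $52.50. Cost to member: $925.50. OOP to date $1125.50. Plan pays $1083 − $925.50 = $157.50.
#3 ($12480): deductible already satisfied, so member's share is 25% × $12480 = $3120. Adding that to $1125.50 gives $4245.50, past the $2500 cap; member pays only $2500 − $1125.50 = $1374.50. Insurer: $12480 − $1374.50 = $11105.50.
#4 ($296): deductible met; 25% of $296 = $74. OOP would hit $2574 > $2500, so the cap limits the member to $2500 − $2500 = $0. Plan pays $296 − $0 = $296.
Insurer total: $0 + $157.50 + $11105.50 + $296 = $11559.

$11559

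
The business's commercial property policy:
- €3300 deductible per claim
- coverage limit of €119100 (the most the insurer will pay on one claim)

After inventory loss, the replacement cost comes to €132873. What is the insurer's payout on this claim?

€119100

Subtract the deductible: €132873 − €3300 = €129573.
The €119100 per-incident cap binds; insurer pays €119100.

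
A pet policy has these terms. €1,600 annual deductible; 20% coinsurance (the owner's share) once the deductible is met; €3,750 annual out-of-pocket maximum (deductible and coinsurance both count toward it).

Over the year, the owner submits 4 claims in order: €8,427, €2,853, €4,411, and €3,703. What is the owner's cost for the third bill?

#1 (€8,427): €1,600 finishes the deductible; €6,827 goes to coinsurance; coinsurance €6,827 × 20% = €1,365.40. Owner pays €2,965.40; OOP now €2,965.40.
#2 (€2,853): 20% coinsurance on €2,853 = €570.60. Owner owes €570.60 (running OOP €3,536).
#3 (€4,411): 20% coinsurance on €4,411 = €882.20. OOP would hit €4,418.20 > €3,750, so the cap limits the owner to €3,750 − €3,536 = €214.

€214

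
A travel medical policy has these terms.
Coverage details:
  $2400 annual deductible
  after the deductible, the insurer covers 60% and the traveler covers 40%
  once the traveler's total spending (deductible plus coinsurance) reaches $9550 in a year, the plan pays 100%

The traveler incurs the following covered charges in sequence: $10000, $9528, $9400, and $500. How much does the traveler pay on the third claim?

Claim 1 — $10000: deductible takes $2400, $7600 remains; coinsurance $7600 × 40% = $3040. Cost to traveler: $5440. OOP to date $5440.
Claim 2 — $9528: deductible already satisfied, so traveler's share is 40% × $9528 = $3811.20. Traveler pays $3811.20; OOP now $9251.20.
Claim 3 — $9400: deductible met; 40% of $9400 = $3760. Adding that to $9251.20 gives $13011.20, past the $9550 cap; traveler pays only $9550 − $9251.20 = $298.80.

$298.80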